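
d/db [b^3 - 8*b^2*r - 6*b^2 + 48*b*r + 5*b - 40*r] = 3*b^2 - 16*b*r - 12*b + 48*r + 5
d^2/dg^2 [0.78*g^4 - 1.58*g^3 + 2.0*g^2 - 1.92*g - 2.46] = 9.36*g^2 - 9.48*g + 4.0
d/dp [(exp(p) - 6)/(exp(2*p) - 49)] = (-2*(exp(p) - 6)*exp(p) + exp(2*p) - 49)*exp(p)/(exp(2*p) - 49)^2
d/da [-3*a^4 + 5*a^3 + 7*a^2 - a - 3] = -12*a^3 + 15*a^2 + 14*a - 1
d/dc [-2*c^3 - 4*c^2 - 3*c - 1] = -6*c^2 - 8*c - 3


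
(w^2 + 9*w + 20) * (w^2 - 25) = w^4 + 9*w^3 - 5*w^2 - 225*w - 500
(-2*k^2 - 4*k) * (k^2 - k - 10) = -2*k^4 - 2*k^3 + 24*k^2 + 40*k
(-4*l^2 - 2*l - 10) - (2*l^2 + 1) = -6*l^2 - 2*l - 11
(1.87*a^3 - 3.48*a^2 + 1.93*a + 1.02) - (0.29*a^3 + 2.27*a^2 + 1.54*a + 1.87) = 1.58*a^3 - 5.75*a^2 + 0.39*a - 0.85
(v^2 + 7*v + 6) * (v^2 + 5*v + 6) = v^4 + 12*v^3 + 47*v^2 + 72*v + 36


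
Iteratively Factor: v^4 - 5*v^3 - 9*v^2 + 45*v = (v - 5)*(v^3 - 9*v) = (v - 5)*(v + 3)*(v^2 - 3*v) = (v - 5)*(v - 3)*(v + 3)*(v)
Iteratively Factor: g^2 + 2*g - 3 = (g - 1)*(g + 3)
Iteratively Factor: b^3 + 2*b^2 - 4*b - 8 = (b + 2)*(b^2 - 4) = (b - 2)*(b + 2)*(b + 2)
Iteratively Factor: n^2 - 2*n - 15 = (n + 3)*(n - 5)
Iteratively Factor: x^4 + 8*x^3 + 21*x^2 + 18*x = (x + 2)*(x^3 + 6*x^2 + 9*x) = x*(x + 2)*(x^2 + 6*x + 9) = x*(x + 2)*(x + 3)*(x + 3)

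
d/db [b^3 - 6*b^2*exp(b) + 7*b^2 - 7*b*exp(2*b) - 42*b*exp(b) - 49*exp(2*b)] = -6*b^2*exp(b) + 3*b^2 - 14*b*exp(2*b) - 54*b*exp(b) + 14*b - 105*exp(2*b) - 42*exp(b)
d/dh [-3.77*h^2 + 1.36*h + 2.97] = 1.36 - 7.54*h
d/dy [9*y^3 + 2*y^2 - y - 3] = 27*y^2 + 4*y - 1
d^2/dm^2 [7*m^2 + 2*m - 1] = 14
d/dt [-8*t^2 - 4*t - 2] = -16*t - 4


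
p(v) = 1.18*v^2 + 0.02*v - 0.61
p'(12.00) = 28.34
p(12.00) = 169.55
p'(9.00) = 21.26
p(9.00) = 95.15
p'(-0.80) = -1.87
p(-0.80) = 0.13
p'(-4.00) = -9.42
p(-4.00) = 18.19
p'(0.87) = 2.07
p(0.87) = 0.30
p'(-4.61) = -10.86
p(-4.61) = 24.38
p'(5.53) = 13.07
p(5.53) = 35.59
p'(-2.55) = -6.00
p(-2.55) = 7.01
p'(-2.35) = -5.53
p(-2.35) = 5.86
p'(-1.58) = -3.71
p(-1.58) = 2.30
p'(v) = 2.36*v + 0.02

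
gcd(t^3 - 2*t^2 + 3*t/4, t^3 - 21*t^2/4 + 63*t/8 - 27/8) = t - 3/2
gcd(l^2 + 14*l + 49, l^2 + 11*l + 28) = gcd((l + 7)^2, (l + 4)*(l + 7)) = l + 7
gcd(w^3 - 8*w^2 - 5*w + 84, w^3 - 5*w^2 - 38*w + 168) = w^2 - 11*w + 28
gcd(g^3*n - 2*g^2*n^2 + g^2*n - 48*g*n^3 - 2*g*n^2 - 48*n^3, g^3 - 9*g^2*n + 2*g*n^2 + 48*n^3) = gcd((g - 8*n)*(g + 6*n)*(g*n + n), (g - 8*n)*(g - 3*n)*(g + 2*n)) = g - 8*n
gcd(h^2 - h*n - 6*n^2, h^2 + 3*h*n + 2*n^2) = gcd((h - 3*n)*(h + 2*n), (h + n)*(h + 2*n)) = h + 2*n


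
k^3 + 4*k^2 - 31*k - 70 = (k - 5)*(k + 2)*(k + 7)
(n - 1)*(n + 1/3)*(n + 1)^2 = n^4 + 4*n^3/3 - 2*n^2/3 - 4*n/3 - 1/3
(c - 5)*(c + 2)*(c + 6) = c^3 + 3*c^2 - 28*c - 60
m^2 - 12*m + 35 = (m - 7)*(m - 5)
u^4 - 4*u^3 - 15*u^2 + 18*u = u*(u - 6)*(u - 1)*(u + 3)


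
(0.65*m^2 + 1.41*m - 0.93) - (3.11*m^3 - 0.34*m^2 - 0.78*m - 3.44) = -3.11*m^3 + 0.99*m^2 + 2.19*m + 2.51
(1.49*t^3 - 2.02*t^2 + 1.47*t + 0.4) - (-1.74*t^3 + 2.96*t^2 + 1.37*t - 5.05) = 3.23*t^3 - 4.98*t^2 + 0.0999999999999999*t + 5.45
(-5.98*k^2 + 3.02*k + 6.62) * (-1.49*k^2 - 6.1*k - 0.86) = 8.9102*k^4 + 31.9782*k^3 - 23.143*k^2 - 42.9792*k - 5.6932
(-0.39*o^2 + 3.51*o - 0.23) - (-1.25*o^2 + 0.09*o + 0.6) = 0.86*o^2 + 3.42*o - 0.83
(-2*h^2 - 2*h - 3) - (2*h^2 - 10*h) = -4*h^2 + 8*h - 3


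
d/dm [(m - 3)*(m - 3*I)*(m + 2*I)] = 3*m^2 - 2*m*(3 + I) + 6 + 3*I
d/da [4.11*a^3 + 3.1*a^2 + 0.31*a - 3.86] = 12.33*a^2 + 6.2*a + 0.31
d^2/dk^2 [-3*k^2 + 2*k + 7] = -6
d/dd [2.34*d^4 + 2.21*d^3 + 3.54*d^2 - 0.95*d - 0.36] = 9.36*d^3 + 6.63*d^2 + 7.08*d - 0.95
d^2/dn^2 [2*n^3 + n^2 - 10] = 12*n + 2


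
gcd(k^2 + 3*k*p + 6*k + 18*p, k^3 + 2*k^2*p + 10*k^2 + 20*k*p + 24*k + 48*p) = k + 6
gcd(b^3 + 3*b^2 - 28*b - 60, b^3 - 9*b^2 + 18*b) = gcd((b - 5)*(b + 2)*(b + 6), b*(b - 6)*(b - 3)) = 1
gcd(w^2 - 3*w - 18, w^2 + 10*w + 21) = w + 3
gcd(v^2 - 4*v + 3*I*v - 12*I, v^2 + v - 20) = v - 4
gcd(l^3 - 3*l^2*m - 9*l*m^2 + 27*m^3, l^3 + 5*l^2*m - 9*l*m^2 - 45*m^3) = l^2 - 9*m^2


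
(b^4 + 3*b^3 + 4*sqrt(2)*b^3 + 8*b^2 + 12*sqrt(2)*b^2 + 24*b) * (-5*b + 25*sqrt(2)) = -5*b^5 - 15*b^4 + 5*sqrt(2)*b^4 + 15*sqrt(2)*b^3 + 160*b^3 + 200*sqrt(2)*b^2 + 480*b^2 + 600*sqrt(2)*b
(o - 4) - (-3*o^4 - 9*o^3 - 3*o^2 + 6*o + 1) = 3*o^4 + 9*o^3 + 3*o^2 - 5*o - 5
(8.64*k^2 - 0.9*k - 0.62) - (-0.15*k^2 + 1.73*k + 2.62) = 8.79*k^2 - 2.63*k - 3.24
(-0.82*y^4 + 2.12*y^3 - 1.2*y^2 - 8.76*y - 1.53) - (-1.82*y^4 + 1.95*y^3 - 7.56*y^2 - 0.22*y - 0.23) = 1.0*y^4 + 0.17*y^3 + 6.36*y^2 - 8.54*y - 1.3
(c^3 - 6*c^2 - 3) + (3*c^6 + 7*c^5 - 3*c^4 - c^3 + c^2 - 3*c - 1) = 3*c^6 + 7*c^5 - 3*c^4 - 5*c^2 - 3*c - 4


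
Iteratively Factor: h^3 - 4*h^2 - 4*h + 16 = (h - 4)*(h^2 - 4) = (h - 4)*(h - 2)*(h + 2)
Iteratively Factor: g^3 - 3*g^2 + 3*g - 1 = (g - 1)*(g^2 - 2*g + 1) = (g - 1)^2*(g - 1)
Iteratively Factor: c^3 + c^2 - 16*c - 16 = (c + 4)*(c^2 - 3*c - 4) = (c + 1)*(c + 4)*(c - 4)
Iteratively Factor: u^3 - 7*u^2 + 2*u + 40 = (u + 2)*(u^2 - 9*u + 20) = (u - 5)*(u + 2)*(u - 4)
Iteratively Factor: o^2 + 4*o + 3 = (o + 1)*(o + 3)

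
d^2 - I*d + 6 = (d - 3*I)*(d + 2*I)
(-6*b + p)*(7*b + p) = -42*b^2 + b*p + p^2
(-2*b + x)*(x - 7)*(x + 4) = -2*b*x^2 + 6*b*x + 56*b + x^3 - 3*x^2 - 28*x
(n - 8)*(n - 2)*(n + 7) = n^3 - 3*n^2 - 54*n + 112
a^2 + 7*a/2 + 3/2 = (a + 1/2)*(a + 3)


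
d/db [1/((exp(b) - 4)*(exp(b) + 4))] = -2*exp(2*b)/(exp(4*b) - 32*exp(2*b) + 256)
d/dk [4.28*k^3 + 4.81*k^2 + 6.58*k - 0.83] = 12.84*k^2 + 9.62*k + 6.58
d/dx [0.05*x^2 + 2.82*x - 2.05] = 0.1*x + 2.82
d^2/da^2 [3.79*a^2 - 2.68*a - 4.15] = 7.58000000000000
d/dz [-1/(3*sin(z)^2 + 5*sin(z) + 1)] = (6*sin(z) + 5)*cos(z)/(3*sin(z)^2 + 5*sin(z) + 1)^2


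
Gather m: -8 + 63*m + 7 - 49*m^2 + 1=-49*m^2 + 63*m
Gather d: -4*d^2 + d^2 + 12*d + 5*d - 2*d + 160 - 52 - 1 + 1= -3*d^2 + 15*d + 108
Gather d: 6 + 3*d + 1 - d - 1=2*d + 6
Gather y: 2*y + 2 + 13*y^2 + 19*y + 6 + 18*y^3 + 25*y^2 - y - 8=18*y^3 + 38*y^2 + 20*y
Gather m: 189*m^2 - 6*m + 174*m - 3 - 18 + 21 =189*m^2 + 168*m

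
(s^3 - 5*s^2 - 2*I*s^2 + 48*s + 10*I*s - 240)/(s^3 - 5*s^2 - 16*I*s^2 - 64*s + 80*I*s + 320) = (s + 6*I)/(s - 8*I)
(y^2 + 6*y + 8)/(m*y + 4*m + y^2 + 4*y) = (y + 2)/(m + y)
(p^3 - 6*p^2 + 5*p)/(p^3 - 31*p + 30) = p/(p + 6)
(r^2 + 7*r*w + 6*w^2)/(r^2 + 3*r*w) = (r^2 + 7*r*w + 6*w^2)/(r*(r + 3*w))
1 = 1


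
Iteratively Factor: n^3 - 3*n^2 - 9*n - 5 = (n + 1)*(n^2 - 4*n - 5) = (n + 1)^2*(n - 5)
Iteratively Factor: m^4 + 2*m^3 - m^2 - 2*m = (m - 1)*(m^3 + 3*m^2 + 2*m) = (m - 1)*(m + 2)*(m^2 + m) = m*(m - 1)*(m + 2)*(m + 1)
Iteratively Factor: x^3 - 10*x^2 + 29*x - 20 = (x - 5)*(x^2 - 5*x + 4) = (x - 5)*(x - 1)*(x - 4)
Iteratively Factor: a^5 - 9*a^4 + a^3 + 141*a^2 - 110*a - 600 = (a - 5)*(a^4 - 4*a^3 - 19*a^2 + 46*a + 120) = (a - 5)*(a + 3)*(a^3 - 7*a^2 + 2*a + 40) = (a - 5)*(a - 4)*(a + 3)*(a^2 - 3*a - 10) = (a - 5)*(a - 4)*(a + 2)*(a + 3)*(a - 5)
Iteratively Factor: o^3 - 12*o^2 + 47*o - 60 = (o - 4)*(o^2 - 8*o + 15) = (o - 5)*(o - 4)*(o - 3)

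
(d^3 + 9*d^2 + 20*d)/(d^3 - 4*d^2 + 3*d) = (d^2 + 9*d + 20)/(d^2 - 4*d + 3)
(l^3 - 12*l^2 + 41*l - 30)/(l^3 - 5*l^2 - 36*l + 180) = (l - 1)/(l + 6)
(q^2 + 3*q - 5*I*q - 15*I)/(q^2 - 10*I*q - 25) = (q + 3)/(q - 5*I)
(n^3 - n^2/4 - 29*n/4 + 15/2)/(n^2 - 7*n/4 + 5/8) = 2*(n^2 + n - 6)/(2*n - 1)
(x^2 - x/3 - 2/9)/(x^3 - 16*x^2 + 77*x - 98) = (x^2 - x/3 - 2/9)/(x^3 - 16*x^2 + 77*x - 98)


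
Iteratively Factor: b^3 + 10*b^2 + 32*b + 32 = (b + 4)*(b^2 + 6*b + 8) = (b + 2)*(b + 4)*(b + 4)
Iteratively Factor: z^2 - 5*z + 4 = (z - 4)*(z - 1)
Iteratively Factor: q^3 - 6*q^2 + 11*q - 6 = (q - 1)*(q^2 - 5*q + 6) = (q - 3)*(q - 1)*(q - 2)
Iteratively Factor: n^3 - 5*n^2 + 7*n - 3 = (n - 3)*(n^2 - 2*n + 1) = (n - 3)*(n - 1)*(n - 1)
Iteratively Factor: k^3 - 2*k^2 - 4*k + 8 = (k + 2)*(k^2 - 4*k + 4) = (k - 2)*(k + 2)*(k - 2)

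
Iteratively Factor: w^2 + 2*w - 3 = (w - 1)*(w + 3)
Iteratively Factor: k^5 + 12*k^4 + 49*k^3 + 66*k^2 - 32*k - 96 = (k + 4)*(k^4 + 8*k^3 + 17*k^2 - 2*k - 24) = (k + 2)*(k + 4)*(k^3 + 6*k^2 + 5*k - 12) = (k + 2)*(k + 4)^2*(k^2 + 2*k - 3) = (k - 1)*(k + 2)*(k + 4)^2*(k + 3)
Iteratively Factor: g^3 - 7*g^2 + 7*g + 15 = (g - 3)*(g^2 - 4*g - 5) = (g - 3)*(g + 1)*(g - 5)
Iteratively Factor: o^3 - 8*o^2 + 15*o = (o)*(o^2 - 8*o + 15) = o*(o - 5)*(o - 3)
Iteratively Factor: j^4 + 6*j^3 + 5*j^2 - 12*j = (j)*(j^3 + 6*j^2 + 5*j - 12) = j*(j + 3)*(j^2 + 3*j - 4) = j*(j + 3)*(j + 4)*(j - 1)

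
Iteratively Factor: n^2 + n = (n + 1)*(n)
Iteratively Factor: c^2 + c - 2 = (c - 1)*(c + 2)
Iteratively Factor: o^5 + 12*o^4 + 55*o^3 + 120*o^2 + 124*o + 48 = (o + 2)*(o^4 + 10*o^3 + 35*o^2 + 50*o + 24) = (o + 2)*(o + 4)*(o^3 + 6*o^2 + 11*o + 6) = (o + 1)*(o + 2)*(o + 4)*(o^2 + 5*o + 6) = (o + 1)*(o + 2)^2*(o + 4)*(o + 3)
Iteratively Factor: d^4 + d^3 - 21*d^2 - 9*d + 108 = (d + 4)*(d^3 - 3*d^2 - 9*d + 27) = (d + 3)*(d + 4)*(d^2 - 6*d + 9) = (d - 3)*(d + 3)*(d + 4)*(d - 3)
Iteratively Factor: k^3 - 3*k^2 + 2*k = (k - 1)*(k^2 - 2*k) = k*(k - 1)*(k - 2)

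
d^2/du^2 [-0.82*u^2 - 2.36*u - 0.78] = -1.64000000000000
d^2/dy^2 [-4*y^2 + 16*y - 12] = -8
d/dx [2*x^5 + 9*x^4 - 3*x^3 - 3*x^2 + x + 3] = 10*x^4 + 36*x^3 - 9*x^2 - 6*x + 1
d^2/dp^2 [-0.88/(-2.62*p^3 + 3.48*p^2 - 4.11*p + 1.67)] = ((6.1248 - 13.8336*p)*(2.62*p^3 - 3.48*p^2 + 4.11*p - 1.67) + 0.88*(7.86*p^2 - 6.96*p + 4.11)*(15.72*p^2 - 13.92*p + 8.22))/(2.62*p^3 - 3.48*p^2 + 4.11*p - 1.67)^3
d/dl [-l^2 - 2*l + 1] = -2*l - 2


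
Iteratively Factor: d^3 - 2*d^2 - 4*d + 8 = (d - 2)*(d^2 - 4) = (d - 2)*(d + 2)*(d - 2)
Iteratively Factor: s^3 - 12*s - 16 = (s + 2)*(s^2 - 2*s - 8) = (s + 2)^2*(s - 4)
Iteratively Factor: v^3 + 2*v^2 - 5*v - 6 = (v + 1)*(v^2 + v - 6) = (v + 1)*(v + 3)*(v - 2)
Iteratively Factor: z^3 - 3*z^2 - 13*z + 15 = (z - 5)*(z^2 + 2*z - 3) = (z - 5)*(z - 1)*(z + 3)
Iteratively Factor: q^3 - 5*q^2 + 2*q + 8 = (q + 1)*(q^2 - 6*q + 8) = (q - 4)*(q + 1)*(q - 2)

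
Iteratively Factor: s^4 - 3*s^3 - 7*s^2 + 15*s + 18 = (s + 1)*(s^3 - 4*s^2 - 3*s + 18) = (s - 3)*(s + 1)*(s^2 - s - 6) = (s - 3)^2*(s + 1)*(s + 2)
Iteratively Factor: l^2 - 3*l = (l - 3)*(l)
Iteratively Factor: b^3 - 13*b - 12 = (b - 4)*(b^2 + 4*b + 3) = (b - 4)*(b + 3)*(b + 1)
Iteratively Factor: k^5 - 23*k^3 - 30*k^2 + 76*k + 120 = (k + 2)*(k^4 - 2*k^3 - 19*k^2 + 8*k + 60) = (k - 5)*(k + 2)*(k^3 + 3*k^2 - 4*k - 12) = (k - 5)*(k + 2)*(k + 3)*(k^2 - 4) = (k - 5)*(k - 2)*(k + 2)*(k + 3)*(k + 2)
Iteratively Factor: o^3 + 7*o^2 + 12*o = (o + 4)*(o^2 + 3*o) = (o + 3)*(o + 4)*(o)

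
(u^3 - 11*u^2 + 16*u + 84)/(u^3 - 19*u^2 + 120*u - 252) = (u + 2)/(u - 6)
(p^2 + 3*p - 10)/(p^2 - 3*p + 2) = (p + 5)/(p - 1)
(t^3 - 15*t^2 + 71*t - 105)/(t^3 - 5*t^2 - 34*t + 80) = (t^3 - 15*t^2 + 71*t - 105)/(t^3 - 5*t^2 - 34*t + 80)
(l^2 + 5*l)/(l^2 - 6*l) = (l + 5)/(l - 6)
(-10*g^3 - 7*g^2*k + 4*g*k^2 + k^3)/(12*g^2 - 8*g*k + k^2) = (-5*g^2 - 6*g*k - k^2)/(6*g - k)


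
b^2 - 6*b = b*(b - 6)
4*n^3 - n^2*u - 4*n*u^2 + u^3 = (-4*n + u)*(-n + u)*(n + u)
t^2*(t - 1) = t^3 - t^2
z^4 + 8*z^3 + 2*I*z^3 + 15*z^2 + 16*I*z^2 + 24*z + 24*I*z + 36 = (z + 2)*(z + 6)*(z - I)*(z + 3*I)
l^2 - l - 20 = (l - 5)*(l + 4)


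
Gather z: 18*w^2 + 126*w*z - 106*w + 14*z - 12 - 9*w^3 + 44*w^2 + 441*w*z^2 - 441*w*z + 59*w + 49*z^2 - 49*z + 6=-9*w^3 + 62*w^2 - 47*w + z^2*(441*w + 49) + z*(-315*w - 35) - 6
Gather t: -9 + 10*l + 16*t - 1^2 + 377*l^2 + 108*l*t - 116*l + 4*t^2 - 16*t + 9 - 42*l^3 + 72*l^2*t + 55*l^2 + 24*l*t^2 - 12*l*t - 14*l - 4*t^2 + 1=-42*l^3 + 432*l^2 + 24*l*t^2 - 120*l + t*(72*l^2 + 96*l)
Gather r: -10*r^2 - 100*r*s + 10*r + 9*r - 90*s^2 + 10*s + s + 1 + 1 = -10*r^2 + r*(19 - 100*s) - 90*s^2 + 11*s + 2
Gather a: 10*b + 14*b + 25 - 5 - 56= 24*b - 36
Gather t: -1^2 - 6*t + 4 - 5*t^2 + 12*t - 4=-5*t^2 + 6*t - 1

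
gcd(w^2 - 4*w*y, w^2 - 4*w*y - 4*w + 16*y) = -w + 4*y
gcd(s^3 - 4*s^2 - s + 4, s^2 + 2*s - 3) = s - 1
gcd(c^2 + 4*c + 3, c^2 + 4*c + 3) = c^2 + 4*c + 3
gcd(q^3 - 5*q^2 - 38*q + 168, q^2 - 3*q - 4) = q - 4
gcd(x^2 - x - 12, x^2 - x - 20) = 1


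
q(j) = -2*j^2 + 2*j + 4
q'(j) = 2 - 4*j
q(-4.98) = -55.56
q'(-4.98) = 21.92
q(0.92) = 4.15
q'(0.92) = -1.68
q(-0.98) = 0.12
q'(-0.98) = 5.92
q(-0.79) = 1.17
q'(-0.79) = 5.16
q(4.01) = -20.14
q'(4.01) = -14.04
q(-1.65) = -4.74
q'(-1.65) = 8.60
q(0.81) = 4.31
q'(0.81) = -1.24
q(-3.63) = -29.61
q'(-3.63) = 16.52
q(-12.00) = -308.00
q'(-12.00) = 50.00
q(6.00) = -56.00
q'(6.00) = -22.00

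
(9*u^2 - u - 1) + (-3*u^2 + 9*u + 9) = 6*u^2 + 8*u + 8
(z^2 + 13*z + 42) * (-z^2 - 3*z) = -z^4 - 16*z^3 - 81*z^2 - 126*z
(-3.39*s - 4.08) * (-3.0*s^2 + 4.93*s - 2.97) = 10.17*s^3 - 4.4727*s^2 - 10.0461*s + 12.1176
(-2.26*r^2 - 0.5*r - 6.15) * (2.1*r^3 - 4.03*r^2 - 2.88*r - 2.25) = -4.746*r^5 + 8.0578*r^4 - 4.3912*r^3 + 31.3095*r^2 + 18.837*r + 13.8375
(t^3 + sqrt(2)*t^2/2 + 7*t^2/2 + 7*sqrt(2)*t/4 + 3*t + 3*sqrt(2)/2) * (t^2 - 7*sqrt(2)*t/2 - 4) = t^5 - 3*sqrt(2)*t^4 + 7*t^4/2 - 21*sqrt(2)*t^3/2 - 9*t^3/2 - 105*t^2/4 - 11*sqrt(2)*t^2 - 45*t/2 - 7*sqrt(2)*t - 6*sqrt(2)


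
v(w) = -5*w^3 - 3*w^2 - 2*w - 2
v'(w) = -15*w^2 - 6*w - 2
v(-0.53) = -1.04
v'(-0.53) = -3.03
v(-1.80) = 21.04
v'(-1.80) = -39.80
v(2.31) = -84.26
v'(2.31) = -95.90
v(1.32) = -21.37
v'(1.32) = -36.06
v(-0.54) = -1.01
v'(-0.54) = -3.13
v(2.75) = -134.17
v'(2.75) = -131.94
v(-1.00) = 2.00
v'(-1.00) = -11.00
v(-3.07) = 120.54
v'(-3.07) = -124.95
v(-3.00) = 112.00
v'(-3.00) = -119.00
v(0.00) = -2.00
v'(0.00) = -2.00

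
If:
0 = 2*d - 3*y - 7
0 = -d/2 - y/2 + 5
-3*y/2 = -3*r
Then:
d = 37/5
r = 13/10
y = 13/5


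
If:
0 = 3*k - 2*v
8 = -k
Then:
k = -8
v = -12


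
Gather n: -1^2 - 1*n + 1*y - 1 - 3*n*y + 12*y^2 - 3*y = n*(-3*y - 1) + 12*y^2 - 2*y - 2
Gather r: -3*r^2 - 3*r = -3*r^2 - 3*r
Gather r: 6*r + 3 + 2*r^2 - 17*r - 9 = 2*r^2 - 11*r - 6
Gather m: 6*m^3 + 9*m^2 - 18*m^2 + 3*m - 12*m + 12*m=6*m^3 - 9*m^2 + 3*m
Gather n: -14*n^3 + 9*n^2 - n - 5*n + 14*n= -14*n^3 + 9*n^2 + 8*n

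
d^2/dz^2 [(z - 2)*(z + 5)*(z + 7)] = 6*z + 20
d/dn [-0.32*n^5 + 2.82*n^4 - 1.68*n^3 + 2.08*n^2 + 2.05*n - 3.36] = -1.6*n^4 + 11.28*n^3 - 5.04*n^2 + 4.16*n + 2.05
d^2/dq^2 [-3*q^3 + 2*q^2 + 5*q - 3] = 4 - 18*q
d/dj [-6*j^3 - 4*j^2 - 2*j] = -18*j^2 - 8*j - 2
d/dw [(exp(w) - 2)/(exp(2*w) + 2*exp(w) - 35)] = (-2*(exp(w) - 2)*(exp(w) + 1) + exp(2*w) + 2*exp(w) - 35)*exp(w)/(exp(2*w) + 2*exp(w) - 35)^2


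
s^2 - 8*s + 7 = (s - 7)*(s - 1)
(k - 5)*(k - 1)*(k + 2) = k^3 - 4*k^2 - 7*k + 10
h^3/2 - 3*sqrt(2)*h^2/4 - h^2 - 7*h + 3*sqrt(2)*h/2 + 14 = (h/2 + sqrt(2))*(h - 2)*(h - 7*sqrt(2)/2)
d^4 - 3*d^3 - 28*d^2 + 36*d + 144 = (d - 6)*(d - 3)*(d + 2)*(d + 4)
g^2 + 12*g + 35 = (g + 5)*(g + 7)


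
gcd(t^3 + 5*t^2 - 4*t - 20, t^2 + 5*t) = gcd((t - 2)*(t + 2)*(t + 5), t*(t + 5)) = t + 5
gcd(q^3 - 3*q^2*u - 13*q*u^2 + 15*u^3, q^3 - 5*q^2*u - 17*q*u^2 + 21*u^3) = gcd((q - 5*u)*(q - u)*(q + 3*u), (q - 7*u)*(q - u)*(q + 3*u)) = q^2 + 2*q*u - 3*u^2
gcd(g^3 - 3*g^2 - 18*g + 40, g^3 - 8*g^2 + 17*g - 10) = g^2 - 7*g + 10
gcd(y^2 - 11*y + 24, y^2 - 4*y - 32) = y - 8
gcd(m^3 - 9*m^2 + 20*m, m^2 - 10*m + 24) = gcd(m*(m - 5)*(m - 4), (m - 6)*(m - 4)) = m - 4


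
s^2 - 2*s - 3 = (s - 3)*(s + 1)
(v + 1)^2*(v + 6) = v^3 + 8*v^2 + 13*v + 6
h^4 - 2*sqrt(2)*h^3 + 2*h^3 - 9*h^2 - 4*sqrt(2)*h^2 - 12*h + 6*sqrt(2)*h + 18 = (h - 1)*(h + 3)*(h - 3*sqrt(2))*(h + sqrt(2))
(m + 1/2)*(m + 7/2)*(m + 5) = m^3 + 9*m^2 + 87*m/4 + 35/4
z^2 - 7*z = z*(z - 7)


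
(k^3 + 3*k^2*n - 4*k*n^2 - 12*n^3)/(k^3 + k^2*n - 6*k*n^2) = (k + 2*n)/k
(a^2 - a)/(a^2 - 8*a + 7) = a/(a - 7)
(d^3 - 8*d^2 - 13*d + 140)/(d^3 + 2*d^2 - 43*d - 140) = (d - 5)/(d + 5)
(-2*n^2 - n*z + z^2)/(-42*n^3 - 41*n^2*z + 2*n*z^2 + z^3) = (-2*n + z)/(-42*n^2 + n*z + z^2)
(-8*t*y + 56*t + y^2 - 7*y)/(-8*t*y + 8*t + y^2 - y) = (y - 7)/(y - 1)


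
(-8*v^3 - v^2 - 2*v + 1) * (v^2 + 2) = -8*v^5 - v^4 - 18*v^3 - v^2 - 4*v + 2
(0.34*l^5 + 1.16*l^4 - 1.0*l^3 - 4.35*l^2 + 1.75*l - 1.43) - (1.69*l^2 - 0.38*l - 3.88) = 0.34*l^5 + 1.16*l^4 - 1.0*l^3 - 6.04*l^2 + 2.13*l + 2.45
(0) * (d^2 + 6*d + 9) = 0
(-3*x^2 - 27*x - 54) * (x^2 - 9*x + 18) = -3*x^4 + 135*x^2 - 972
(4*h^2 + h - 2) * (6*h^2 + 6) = 24*h^4 + 6*h^3 + 12*h^2 + 6*h - 12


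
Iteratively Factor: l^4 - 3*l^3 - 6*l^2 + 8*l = (l + 2)*(l^3 - 5*l^2 + 4*l) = (l - 1)*(l + 2)*(l^2 - 4*l) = l*(l - 1)*(l + 2)*(l - 4)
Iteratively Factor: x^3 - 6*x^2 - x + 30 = (x - 5)*(x^2 - x - 6) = (x - 5)*(x + 2)*(x - 3)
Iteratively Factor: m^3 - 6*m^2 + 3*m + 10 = (m + 1)*(m^2 - 7*m + 10) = (m - 2)*(m + 1)*(m - 5)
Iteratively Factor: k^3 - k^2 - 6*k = (k - 3)*(k^2 + 2*k) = k*(k - 3)*(k + 2)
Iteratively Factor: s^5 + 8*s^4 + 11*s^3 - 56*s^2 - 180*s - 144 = (s + 3)*(s^4 + 5*s^3 - 4*s^2 - 44*s - 48) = (s + 2)*(s + 3)*(s^3 + 3*s^2 - 10*s - 24) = (s - 3)*(s + 2)*(s + 3)*(s^2 + 6*s + 8) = (s - 3)*(s + 2)*(s + 3)*(s + 4)*(s + 2)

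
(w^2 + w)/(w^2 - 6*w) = (w + 1)/(w - 6)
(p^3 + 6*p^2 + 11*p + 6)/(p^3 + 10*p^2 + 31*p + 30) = (p + 1)/(p + 5)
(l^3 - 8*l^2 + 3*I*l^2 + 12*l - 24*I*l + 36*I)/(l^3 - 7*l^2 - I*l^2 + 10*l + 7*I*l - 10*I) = (l^2 + 3*l*(-2 + I) - 18*I)/(l^2 - l*(5 + I) + 5*I)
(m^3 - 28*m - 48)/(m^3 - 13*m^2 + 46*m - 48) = (m^3 - 28*m - 48)/(m^3 - 13*m^2 + 46*m - 48)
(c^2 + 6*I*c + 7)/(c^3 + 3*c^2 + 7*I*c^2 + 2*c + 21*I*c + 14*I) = (c - I)/(c^2 + 3*c + 2)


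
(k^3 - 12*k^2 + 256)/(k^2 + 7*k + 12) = (k^2 - 16*k + 64)/(k + 3)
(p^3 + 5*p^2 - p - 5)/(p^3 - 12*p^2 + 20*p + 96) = (p^3 + 5*p^2 - p - 5)/(p^3 - 12*p^2 + 20*p + 96)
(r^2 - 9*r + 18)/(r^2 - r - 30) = (r - 3)/(r + 5)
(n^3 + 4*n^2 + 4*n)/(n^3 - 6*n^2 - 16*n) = (n + 2)/(n - 8)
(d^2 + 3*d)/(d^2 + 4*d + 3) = d/(d + 1)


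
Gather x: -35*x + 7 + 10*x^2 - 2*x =10*x^2 - 37*x + 7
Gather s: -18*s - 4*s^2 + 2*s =-4*s^2 - 16*s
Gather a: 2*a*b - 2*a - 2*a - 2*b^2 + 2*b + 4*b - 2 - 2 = a*(2*b - 4) - 2*b^2 + 6*b - 4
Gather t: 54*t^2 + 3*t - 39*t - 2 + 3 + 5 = 54*t^2 - 36*t + 6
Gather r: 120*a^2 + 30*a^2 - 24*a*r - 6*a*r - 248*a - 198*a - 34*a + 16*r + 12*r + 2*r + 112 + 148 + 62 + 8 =150*a^2 - 480*a + r*(30 - 30*a) + 330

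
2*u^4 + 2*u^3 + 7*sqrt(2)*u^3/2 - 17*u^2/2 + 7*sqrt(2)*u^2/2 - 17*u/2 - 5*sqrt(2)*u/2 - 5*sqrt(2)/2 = (u - sqrt(2))*(u + 5*sqrt(2)/2)*(sqrt(2)*u + 1/2)*(sqrt(2)*u + sqrt(2))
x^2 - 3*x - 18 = (x - 6)*(x + 3)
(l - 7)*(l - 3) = l^2 - 10*l + 21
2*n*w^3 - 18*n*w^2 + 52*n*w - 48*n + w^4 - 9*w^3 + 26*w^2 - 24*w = (2*n + w)*(w - 4)*(w - 3)*(w - 2)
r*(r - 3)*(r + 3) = r^3 - 9*r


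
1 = 1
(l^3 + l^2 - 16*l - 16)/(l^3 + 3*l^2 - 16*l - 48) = (l + 1)/(l + 3)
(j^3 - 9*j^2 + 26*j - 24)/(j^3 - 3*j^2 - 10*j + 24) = (j - 3)/(j + 3)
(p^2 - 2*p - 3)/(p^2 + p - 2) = (p^2 - 2*p - 3)/(p^2 + p - 2)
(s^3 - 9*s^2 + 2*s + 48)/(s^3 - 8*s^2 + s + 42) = (s - 8)/(s - 7)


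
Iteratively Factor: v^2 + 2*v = (v + 2)*(v)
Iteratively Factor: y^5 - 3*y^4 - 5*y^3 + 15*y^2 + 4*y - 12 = (y - 2)*(y^4 - y^3 - 7*y^2 + y + 6) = (y - 3)*(y - 2)*(y^3 + 2*y^2 - y - 2) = (y - 3)*(y - 2)*(y + 1)*(y^2 + y - 2) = (y - 3)*(y - 2)*(y - 1)*(y + 1)*(y + 2)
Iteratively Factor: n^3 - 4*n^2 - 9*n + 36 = (n - 3)*(n^2 - n - 12) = (n - 3)*(n + 3)*(n - 4)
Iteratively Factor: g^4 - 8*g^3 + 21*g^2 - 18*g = (g - 2)*(g^3 - 6*g^2 + 9*g) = (g - 3)*(g - 2)*(g^2 - 3*g) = g*(g - 3)*(g - 2)*(g - 3)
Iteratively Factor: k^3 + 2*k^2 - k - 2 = (k + 1)*(k^2 + k - 2) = (k - 1)*(k + 1)*(k + 2)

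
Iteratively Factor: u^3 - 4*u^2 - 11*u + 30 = (u - 5)*(u^2 + u - 6) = (u - 5)*(u + 3)*(u - 2)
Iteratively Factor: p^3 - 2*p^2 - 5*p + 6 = (p - 1)*(p^2 - p - 6) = (p - 3)*(p - 1)*(p + 2)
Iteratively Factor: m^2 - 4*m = (m)*(m - 4)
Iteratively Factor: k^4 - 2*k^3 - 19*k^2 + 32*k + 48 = (k - 3)*(k^3 + k^2 - 16*k - 16) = (k - 4)*(k - 3)*(k^2 + 5*k + 4) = (k - 4)*(k - 3)*(k + 1)*(k + 4)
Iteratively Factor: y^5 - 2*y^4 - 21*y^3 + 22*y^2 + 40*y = (y + 4)*(y^4 - 6*y^3 + 3*y^2 + 10*y) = (y + 1)*(y + 4)*(y^3 - 7*y^2 + 10*y) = (y - 2)*(y + 1)*(y + 4)*(y^2 - 5*y) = (y - 5)*(y - 2)*(y + 1)*(y + 4)*(y)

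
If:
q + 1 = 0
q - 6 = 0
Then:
No Solution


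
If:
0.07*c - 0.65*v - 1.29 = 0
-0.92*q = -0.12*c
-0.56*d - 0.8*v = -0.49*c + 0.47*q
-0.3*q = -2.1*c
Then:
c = 0.00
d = 2.84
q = 0.00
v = -1.98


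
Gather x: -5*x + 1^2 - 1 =-5*x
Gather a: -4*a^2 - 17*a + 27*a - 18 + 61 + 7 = -4*a^2 + 10*a + 50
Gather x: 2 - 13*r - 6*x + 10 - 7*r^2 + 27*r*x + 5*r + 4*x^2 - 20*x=-7*r^2 - 8*r + 4*x^2 + x*(27*r - 26) + 12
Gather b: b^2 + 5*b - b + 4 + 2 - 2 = b^2 + 4*b + 4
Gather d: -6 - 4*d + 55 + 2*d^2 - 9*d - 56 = 2*d^2 - 13*d - 7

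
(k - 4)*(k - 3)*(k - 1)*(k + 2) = k^4 - 6*k^3 + 3*k^2 + 26*k - 24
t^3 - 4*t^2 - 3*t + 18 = (t - 3)^2*(t + 2)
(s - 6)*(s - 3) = s^2 - 9*s + 18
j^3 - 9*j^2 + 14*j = j*(j - 7)*(j - 2)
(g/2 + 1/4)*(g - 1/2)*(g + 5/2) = g^3/2 + 5*g^2/4 - g/8 - 5/16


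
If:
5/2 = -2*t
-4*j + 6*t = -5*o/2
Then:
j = 5*o/8 - 15/8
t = -5/4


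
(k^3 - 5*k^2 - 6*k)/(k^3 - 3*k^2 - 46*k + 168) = k*(k + 1)/(k^2 + 3*k - 28)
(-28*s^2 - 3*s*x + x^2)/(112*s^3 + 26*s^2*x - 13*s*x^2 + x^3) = (4*s + x)/(-16*s^2 - 6*s*x + x^2)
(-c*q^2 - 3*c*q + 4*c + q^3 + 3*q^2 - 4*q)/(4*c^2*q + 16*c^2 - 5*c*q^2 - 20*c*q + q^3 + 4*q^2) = (q - 1)/(-4*c + q)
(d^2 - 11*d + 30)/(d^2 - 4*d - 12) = (d - 5)/(d + 2)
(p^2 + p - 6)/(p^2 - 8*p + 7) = (p^2 + p - 6)/(p^2 - 8*p + 7)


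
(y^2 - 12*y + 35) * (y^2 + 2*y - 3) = y^4 - 10*y^3 + 8*y^2 + 106*y - 105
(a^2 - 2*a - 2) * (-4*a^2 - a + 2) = -4*a^4 + 7*a^3 + 12*a^2 - 2*a - 4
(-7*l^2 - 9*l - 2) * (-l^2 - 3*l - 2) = 7*l^4 + 30*l^3 + 43*l^2 + 24*l + 4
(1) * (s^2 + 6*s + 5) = s^2 + 6*s + 5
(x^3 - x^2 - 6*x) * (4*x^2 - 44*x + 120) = 4*x^5 - 48*x^4 + 140*x^3 + 144*x^2 - 720*x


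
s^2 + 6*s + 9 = (s + 3)^2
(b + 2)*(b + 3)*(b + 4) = b^3 + 9*b^2 + 26*b + 24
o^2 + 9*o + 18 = (o + 3)*(o + 6)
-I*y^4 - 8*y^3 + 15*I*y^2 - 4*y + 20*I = (y - 5*I)*(y - 2*I)^2*(-I*y + 1)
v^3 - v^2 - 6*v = v*(v - 3)*(v + 2)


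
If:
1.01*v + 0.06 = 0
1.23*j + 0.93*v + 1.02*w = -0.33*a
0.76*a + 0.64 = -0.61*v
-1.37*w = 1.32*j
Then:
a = -0.79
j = 1.28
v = -0.06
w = -1.24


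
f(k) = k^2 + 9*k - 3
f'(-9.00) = -9.00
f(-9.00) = -3.00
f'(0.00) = 9.00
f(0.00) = -3.00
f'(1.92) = 12.84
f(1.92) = 17.97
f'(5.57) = 20.14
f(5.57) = 78.15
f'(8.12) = 25.24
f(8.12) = 136.01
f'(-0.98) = 7.04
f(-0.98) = -10.86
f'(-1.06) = 6.88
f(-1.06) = -11.42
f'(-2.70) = 3.60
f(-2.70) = -20.01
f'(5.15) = 19.30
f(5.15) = 69.87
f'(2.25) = 13.50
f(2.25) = 22.31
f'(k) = 2*k + 9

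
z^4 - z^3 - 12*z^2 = z^2*(z - 4)*(z + 3)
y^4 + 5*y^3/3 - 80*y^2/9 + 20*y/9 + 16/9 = (y - 2)*(y - 2/3)*(y + 1/3)*(y + 4)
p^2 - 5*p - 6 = (p - 6)*(p + 1)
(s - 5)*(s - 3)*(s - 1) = s^3 - 9*s^2 + 23*s - 15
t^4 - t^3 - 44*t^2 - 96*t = t*(t - 8)*(t + 3)*(t + 4)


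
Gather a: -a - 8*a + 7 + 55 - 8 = 54 - 9*a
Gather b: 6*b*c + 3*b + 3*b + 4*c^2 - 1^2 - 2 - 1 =b*(6*c + 6) + 4*c^2 - 4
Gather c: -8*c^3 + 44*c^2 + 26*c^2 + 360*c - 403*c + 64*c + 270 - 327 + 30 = -8*c^3 + 70*c^2 + 21*c - 27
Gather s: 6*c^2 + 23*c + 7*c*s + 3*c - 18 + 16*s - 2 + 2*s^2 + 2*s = 6*c^2 + 26*c + 2*s^2 + s*(7*c + 18) - 20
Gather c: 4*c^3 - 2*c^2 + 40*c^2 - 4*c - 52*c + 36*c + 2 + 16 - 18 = 4*c^3 + 38*c^2 - 20*c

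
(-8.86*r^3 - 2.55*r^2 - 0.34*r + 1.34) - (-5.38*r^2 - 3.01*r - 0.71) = -8.86*r^3 + 2.83*r^2 + 2.67*r + 2.05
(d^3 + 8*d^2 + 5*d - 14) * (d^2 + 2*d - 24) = d^5 + 10*d^4 - 3*d^3 - 196*d^2 - 148*d + 336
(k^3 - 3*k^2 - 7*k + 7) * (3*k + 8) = 3*k^4 - k^3 - 45*k^2 - 35*k + 56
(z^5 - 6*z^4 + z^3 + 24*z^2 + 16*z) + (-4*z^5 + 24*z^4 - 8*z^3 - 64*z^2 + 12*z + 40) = -3*z^5 + 18*z^4 - 7*z^3 - 40*z^2 + 28*z + 40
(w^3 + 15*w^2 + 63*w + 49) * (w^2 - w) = w^5 + 14*w^4 + 48*w^3 - 14*w^2 - 49*w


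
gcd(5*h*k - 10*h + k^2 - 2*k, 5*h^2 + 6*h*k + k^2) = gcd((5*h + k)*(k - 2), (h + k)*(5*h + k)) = 5*h + k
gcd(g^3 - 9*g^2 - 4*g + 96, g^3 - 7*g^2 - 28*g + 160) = g^2 - 12*g + 32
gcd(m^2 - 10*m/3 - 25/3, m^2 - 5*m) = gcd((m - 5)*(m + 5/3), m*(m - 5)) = m - 5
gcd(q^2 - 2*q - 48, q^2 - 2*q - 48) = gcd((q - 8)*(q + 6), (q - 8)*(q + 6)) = q^2 - 2*q - 48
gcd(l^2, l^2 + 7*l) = l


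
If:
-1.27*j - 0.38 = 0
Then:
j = -0.30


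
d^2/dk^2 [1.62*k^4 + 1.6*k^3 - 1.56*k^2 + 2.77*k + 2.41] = 19.44*k^2 + 9.6*k - 3.12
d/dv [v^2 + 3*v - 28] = 2*v + 3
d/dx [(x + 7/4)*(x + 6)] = 2*x + 31/4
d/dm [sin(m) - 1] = cos(m)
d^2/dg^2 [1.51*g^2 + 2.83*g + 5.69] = 3.02000000000000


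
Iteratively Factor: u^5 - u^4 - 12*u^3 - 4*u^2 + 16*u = (u + 2)*(u^4 - 3*u^3 - 6*u^2 + 8*u) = (u - 4)*(u + 2)*(u^3 + u^2 - 2*u) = u*(u - 4)*(u + 2)*(u^2 + u - 2) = u*(u - 4)*(u + 2)^2*(u - 1)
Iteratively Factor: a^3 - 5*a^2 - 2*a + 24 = (a + 2)*(a^2 - 7*a + 12) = (a - 3)*(a + 2)*(a - 4)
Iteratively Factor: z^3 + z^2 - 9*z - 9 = (z - 3)*(z^2 + 4*z + 3) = (z - 3)*(z + 1)*(z + 3)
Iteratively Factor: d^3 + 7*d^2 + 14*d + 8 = (d + 2)*(d^2 + 5*d + 4) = (d + 1)*(d + 2)*(d + 4)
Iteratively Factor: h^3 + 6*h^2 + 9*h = (h + 3)*(h^2 + 3*h) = (h + 3)^2*(h)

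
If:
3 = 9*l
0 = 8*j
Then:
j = 0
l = 1/3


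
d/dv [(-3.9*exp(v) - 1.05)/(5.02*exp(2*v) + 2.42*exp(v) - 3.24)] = (19.578*exp(2*v) + 10.542*exp(v) + 15.177)*exp(v)/(25.2004*exp(4*v) + 24.2968*exp(3*v) - 26.6732*exp(2*v) - 15.6816*exp(v) + 10.4976)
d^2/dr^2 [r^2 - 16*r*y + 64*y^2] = 2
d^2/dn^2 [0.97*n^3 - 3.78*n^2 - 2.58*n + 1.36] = 5.82*n - 7.56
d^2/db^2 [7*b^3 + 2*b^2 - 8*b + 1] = 42*b + 4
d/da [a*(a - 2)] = 2*a - 2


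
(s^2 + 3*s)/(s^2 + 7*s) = (s + 3)/(s + 7)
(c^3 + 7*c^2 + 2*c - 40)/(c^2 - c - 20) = (c^2 + 3*c - 10)/(c - 5)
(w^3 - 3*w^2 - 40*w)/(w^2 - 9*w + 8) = w*(w + 5)/(w - 1)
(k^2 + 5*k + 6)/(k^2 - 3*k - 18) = (k + 2)/(k - 6)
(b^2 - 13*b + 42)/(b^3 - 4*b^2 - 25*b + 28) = (b - 6)/(b^2 + 3*b - 4)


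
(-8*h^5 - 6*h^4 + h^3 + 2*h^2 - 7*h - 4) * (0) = 0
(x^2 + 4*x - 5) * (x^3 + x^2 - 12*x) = x^5 + 5*x^4 - 13*x^3 - 53*x^2 + 60*x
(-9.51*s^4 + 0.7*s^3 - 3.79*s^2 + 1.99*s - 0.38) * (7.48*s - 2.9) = -71.1348*s^5 + 32.815*s^4 - 30.3792*s^3 + 25.8762*s^2 - 8.6134*s + 1.102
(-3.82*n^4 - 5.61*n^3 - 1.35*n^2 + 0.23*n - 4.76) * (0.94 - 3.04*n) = 11.6128*n^5 + 13.4636*n^4 - 1.1694*n^3 - 1.9682*n^2 + 14.6866*n - 4.4744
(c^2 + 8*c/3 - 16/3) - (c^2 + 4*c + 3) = -4*c/3 - 25/3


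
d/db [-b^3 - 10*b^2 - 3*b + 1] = -3*b^2 - 20*b - 3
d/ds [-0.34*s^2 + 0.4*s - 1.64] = 0.4 - 0.68*s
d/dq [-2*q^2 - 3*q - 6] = -4*q - 3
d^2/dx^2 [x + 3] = 0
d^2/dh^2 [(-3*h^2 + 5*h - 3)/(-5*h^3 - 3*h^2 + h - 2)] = 2*(75*h^6 - 375*h^5 + 270*h^4 + 89*h^3 + 282*h^2 - 27*h - 13)/(125*h^9 + 225*h^8 + 60*h^7 + 87*h^6 + 168*h^5 + 3*h^4 + 23*h^3 + 42*h^2 - 12*h + 8)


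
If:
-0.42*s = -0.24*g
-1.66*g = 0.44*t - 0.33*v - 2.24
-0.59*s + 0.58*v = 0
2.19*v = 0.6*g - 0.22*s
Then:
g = 0.00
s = 0.00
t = 5.09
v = 0.00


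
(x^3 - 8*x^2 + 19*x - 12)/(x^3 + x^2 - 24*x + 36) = (x^2 - 5*x + 4)/(x^2 + 4*x - 12)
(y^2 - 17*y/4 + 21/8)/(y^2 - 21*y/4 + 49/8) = (4*y - 3)/(4*y - 7)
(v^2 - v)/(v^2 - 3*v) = (v - 1)/(v - 3)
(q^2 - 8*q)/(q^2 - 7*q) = (q - 8)/(q - 7)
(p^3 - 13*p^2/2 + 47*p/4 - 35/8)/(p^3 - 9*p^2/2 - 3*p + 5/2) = (p^2 - 6*p + 35/4)/(p^2 - 4*p - 5)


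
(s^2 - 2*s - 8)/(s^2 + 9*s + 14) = (s - 4)/(s + 7)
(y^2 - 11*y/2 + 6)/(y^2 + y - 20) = (y - 3/2)/(y + 5)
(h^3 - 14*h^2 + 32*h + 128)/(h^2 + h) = (h^3 - 14*h^2 + 32*h + 128)/(h*(h + 1))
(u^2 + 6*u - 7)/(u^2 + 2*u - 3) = (u + 7)/(u + 3)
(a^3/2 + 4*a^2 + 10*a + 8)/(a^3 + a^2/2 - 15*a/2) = (a^3 + 8*a^2 + 20*a + 16)/(a*(2*a^2 + a - 15))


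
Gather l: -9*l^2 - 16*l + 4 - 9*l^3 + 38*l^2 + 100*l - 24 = -9*l^3 + 29*l^2 + 84*l - 20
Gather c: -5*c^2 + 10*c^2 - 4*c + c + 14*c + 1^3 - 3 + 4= 5*c^2 + 11*c + 2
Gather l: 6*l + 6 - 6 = 6*l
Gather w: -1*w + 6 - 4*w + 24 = 30 - 5*w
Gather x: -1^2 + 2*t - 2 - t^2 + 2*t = -t^2 + 4*t - 3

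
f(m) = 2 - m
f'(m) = -1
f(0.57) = 1.43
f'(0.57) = -1.00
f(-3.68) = 5.68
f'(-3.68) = -1.00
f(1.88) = 0.12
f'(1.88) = -1.00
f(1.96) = 0.04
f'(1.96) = -1.00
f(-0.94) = 2.94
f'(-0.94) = -1.00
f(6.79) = -4.79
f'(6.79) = -1.00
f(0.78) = 1.22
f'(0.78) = -1.00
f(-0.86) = 2.86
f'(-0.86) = -1.00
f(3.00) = -1.00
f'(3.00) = -1.00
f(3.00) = -1.00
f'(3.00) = -1.00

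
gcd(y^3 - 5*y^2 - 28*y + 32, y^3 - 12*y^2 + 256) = y^2 - 4*y - 32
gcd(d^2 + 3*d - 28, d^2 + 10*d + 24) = 1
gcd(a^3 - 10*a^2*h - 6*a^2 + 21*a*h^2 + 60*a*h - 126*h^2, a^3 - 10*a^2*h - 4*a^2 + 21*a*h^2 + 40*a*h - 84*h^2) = a^2 - 10*a*h + 21*h^2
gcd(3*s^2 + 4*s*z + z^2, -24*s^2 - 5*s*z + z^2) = 3*s + z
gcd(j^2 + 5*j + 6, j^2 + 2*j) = j + 2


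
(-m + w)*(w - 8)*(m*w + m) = -m^2*w^2 + 7*m^2*w + 8*m^2 + m*w^3 - 7*m*w^2 - 8*m*w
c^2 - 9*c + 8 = (c - 8)*(c - 1)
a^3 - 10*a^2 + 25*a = a*(a - 5)^2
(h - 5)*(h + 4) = h^2 - h - 20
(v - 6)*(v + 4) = v^2 - 2*v - 24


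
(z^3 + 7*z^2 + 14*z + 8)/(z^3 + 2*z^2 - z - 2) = (z + 4)/(z - 1)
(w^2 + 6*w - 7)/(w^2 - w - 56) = (w - 1)/(w - 8)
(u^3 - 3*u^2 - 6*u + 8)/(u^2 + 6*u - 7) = (u^2 - 2*u - 8)/(u + 7)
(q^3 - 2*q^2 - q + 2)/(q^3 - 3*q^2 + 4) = (q - 1)/(q - 2)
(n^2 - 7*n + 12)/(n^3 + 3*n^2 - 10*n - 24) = (n - 4)/(n^2 + 6*n + 8)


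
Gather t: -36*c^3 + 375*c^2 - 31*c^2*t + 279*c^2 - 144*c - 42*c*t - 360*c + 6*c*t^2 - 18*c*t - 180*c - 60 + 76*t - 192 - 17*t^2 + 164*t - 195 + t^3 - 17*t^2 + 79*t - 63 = -36*c^3 + 654*c^2 - 684*c + t^3 + t^2*(6*c - 34) + t*(-31*c^2 - 60*c + 319) - 510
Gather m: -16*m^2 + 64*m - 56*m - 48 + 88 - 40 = -16*m^2 + 8*m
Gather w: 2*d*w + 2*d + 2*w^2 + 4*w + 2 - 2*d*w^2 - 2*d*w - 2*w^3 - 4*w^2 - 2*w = 2*d - 2*w^3 + w^2*(-2*d - 2) + 2*w + 2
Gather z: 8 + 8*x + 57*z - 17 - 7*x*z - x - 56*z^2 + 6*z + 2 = 7*x - 56*z^2 + z*(63 - 7*x) - 7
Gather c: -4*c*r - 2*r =-4*c*r - 2*r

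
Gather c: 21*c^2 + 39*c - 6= 21*c^2 + 39*c - 6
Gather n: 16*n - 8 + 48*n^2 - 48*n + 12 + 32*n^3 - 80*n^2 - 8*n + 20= 32*n^3 - 32*n^2 - 40*n + 24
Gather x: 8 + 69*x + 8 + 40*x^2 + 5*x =40*x^2 + 74*x + 16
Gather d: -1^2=-1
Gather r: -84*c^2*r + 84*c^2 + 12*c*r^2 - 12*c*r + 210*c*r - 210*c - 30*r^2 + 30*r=84*c^2 - 210*c + r^2*(12*c - 30) + r*(-84*c^2 + 198*c + 30)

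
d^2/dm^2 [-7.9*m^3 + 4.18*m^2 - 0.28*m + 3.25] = 8.36 - 47.4*m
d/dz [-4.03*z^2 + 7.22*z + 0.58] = 7.22 - 8.06*z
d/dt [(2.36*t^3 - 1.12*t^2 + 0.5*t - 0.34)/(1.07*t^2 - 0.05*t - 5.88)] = (2.5252*t^4 - 0.236*t^3 - 42.1094*t^2 + 13.8988*t - 2.957)/(1.1449*t^4 - 0.107*t^3 - 12.5807*t^2 + 0.588*t + 34.5744)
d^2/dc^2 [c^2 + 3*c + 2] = 2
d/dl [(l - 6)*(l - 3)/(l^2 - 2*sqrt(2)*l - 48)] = ((9 - 2*l)*(-l^2 + 2*sqrt(2)*l + 48) - 2*(l - 6)*(l - 3)*(l - sqrt(2)))/(-l^2 + 2*sqrt(2)*l + 48)^2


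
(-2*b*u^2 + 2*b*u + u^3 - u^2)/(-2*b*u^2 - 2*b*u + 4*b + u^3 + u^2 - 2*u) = u/(u + 2)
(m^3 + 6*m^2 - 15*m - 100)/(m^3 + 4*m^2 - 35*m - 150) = (m - 4)/(m - 6)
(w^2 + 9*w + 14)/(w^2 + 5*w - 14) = (w + 2)/(w - 2)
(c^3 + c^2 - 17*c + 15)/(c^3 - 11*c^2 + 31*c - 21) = (c + 5)/(c - 7)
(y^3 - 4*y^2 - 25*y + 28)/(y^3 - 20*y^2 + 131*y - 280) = (y^2 + 3*y - 4)/(y^2 - 13*y + 40)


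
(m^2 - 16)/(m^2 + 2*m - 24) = (m + 4)/(m + 6)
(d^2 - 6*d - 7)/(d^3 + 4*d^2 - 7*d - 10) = (d - 7)/(d^2 + 3*d - 10)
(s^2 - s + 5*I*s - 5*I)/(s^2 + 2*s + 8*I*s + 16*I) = (s^2 + s*(-1 + 5*I) - 5*I)/(s^2 + s*(2 + 8*I) + 16*I)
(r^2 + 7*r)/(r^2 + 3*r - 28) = r/(r - 4)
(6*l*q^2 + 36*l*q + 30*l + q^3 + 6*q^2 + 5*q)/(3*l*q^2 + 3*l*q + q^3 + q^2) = (6*l*q + 30*l + q^2 + 5*q)/(q*(3*l + q))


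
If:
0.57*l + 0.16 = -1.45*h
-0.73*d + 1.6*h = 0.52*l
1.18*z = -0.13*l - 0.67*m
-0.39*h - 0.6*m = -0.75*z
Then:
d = 10.5425988707299*z + 0.00926426184587971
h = 2.63311848145901*z - 0.0476261348414943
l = -6.69828385634309*z - 0.159547551719006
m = 0.0309569876469713 - 0.461527012948355*z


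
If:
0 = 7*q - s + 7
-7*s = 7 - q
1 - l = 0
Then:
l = 1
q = -7/6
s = -7/6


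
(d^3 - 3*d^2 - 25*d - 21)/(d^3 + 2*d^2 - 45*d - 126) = (d + 1)/(d + 6)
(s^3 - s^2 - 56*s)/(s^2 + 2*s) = (s^2 - s - 56)/(s + 2)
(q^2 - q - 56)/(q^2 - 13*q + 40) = (q + 7)/(q - 5)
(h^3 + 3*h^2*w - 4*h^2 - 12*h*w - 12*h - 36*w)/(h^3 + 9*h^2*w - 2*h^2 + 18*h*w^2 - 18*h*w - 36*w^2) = (h^2 - 4*h - 12)/(h^2 + 6*h*w - 2*h - 12*w)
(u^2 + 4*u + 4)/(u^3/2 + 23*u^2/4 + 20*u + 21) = 4*(u + 2)/(2*u^2 + 19*u + 42)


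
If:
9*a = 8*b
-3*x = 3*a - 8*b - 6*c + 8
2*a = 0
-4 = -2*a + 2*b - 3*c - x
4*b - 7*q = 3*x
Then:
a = 0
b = 0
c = 4/3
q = 0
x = 0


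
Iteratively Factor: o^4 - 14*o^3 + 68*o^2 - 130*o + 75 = (o - 5)*(o^3 - 9*o^2 + 23*o - 15) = (o - 5)*(o - 1)*(o^2 - 8*o + 15) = (o - 5)*(o - 3)*(o - 1)*(o - 5)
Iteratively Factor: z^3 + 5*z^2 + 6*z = (z + 2)*(z^2 + 3*z) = z*(z + 2)*(z + 3)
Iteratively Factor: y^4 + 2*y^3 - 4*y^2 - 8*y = (y + 2)*(y^3 - 4*y) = (y + 2)^2*(y^2 - 2*y) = (y - 2)*(y + 2)^2*(y)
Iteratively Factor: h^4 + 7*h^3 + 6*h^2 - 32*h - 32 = (h + 1)*(h^3 + 6*h^2 - 32) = (h + 1)*(h + 4)*(h^2 + 2*h - 8) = (h + 1)*(h + 4)^2*(h - 2)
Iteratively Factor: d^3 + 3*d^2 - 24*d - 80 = (d + 4)*(d^2 - d - 20) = (d - 5)*(d + 4)*(d + 4)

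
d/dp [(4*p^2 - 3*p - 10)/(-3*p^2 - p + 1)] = 13*(-p^2 - 4*p - 1)/(9*p^4 + 6*p^3 - 5*p^2 - 2*p + 1)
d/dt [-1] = 0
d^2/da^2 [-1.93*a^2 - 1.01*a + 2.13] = -3.86000000000000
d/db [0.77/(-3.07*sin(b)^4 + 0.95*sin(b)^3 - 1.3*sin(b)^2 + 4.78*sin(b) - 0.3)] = (9.4556*sin(b)^3 - 2.1945*sin(b)^2 + 2.002*sin(b) - 3.6806)*cos(b)/(3.07*sin(b)^4 - 0.95*sin(b)^3 + 1.3*sin(b)^2 - 4.78*sin(b) + 0.3)^2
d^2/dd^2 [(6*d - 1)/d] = -2/d^3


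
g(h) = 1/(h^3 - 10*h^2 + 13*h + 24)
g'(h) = (-3*h^2 + 20*h - 13)/(h^3 - 10*h^2 + 13*h + 24)^2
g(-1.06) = -0.45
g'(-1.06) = -7.71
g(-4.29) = -0.00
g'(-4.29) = -0.00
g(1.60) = 0.04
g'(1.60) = 0.02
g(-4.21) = -0.00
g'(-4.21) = -0.00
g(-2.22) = -0.02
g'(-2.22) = -0.02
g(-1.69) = -0.03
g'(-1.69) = -0.06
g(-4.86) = -0.00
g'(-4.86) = -0.00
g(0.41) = 0.04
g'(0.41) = -0.01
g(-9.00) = 0.00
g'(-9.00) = 0.00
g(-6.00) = 0.00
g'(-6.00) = 0.00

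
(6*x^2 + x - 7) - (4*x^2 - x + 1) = 2*x^2 + 2*x - 8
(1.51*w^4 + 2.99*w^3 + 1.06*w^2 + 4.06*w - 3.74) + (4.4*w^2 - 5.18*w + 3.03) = 1.51*w^4 + 2.99*w^3 + 5.46*w^2 - 1.12*w - 0.71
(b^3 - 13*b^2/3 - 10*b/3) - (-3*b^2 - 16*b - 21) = b^3 - 4*b^2/3 + 38*b/3 + 21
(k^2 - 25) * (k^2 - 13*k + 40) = k^4 - 13*k^3 + 15*k^2 + 325*k - 1000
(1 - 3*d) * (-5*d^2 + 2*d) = 15*d^3 - 11*d^2 + 2*d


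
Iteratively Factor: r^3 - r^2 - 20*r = (r + 4)*(r^2 - 5*r) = r*(r + 4)*(r - 5)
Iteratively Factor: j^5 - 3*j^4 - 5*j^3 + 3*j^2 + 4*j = (j - 1)*(j^4 - 2*j^3 - 7*j^2 - 4*j) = (j - 1)*(j + 1)*(j^3 - 3*j^2 - 4*j) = (j - 4)*(j - 1)*(j + 1)*(j^2 + j) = j*(j - 4)*(j - 1)*(j + 1)*(j + 1)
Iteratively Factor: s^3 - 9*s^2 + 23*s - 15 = (s - 3)*(s^2 - 6*s + 5) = (s - 3)*(s - 1)*(s - 5)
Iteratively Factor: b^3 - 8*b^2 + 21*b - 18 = (b - 3)*(b^2 - 5*b + 6) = (b - 3)*(b - 2)*(b - 3)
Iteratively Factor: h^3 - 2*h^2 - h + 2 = (h - 1)*(h^2 - h - 2) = (h - 1)*(h + 1)*(h - 2)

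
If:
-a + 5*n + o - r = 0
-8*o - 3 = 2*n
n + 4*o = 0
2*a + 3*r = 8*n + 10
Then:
No Solution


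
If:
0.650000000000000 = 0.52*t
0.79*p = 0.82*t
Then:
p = 1.30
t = 1.25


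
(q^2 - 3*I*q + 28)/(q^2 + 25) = (q^2 - 3*I*q + 28)/(q^2 + 25)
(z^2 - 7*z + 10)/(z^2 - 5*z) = (z - 2)/z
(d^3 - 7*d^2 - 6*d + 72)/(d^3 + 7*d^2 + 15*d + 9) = (d^2 - 10*d + 24)/(d^2 + 4*d + 3)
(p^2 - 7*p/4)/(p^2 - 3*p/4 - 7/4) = p/(p + 1)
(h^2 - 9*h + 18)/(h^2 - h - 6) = (h - 6)/(h + 2)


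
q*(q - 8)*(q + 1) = q^3 - 7*q^2 - 8*q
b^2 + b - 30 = (b - 5)*(b + 6)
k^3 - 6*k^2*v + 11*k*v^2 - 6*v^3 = (k - 3*v)*(k - 2*v)*(k - v)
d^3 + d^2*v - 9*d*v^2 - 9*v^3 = (d - 3*v)*(d + v)*(d + 3*v)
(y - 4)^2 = y^2 - 8*y + 16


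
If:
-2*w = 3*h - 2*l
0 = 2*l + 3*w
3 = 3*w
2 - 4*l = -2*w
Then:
No Solution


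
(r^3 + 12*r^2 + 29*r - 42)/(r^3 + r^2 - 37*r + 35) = (r + 6)/(r - 5)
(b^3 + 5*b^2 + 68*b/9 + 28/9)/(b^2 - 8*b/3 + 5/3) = (9*b^3 + 45*b^2 + 68*b + 28)/(3*(3*b^2 - 8*b + 5))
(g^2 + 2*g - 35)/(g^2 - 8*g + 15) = (g + 7)/(g - 3)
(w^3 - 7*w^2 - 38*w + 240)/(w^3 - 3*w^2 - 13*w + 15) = (w^2 - 2*w - 48)/(w^2 + 2*w - 3)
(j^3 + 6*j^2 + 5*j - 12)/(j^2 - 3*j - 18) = (j^2 + 3*j - 4)/(j - 6)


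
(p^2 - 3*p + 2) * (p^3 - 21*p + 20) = p^5 - 3*p^4 - 19*p^3 + 83*p^2 - 102*p + 40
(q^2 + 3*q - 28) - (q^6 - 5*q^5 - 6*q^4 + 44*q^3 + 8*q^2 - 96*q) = -q^6 + 5*q^5 + 6*q^4 - 44*q^3 - 7*q^2 + 99*q - 28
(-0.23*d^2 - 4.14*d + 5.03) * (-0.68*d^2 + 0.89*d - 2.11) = 0.1564*d^4 + 2.6105*d^3 - 6.6197*d^2 + 13.2121*d - 10.6133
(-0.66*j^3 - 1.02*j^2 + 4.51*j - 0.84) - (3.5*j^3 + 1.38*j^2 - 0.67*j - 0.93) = -4.16*j^3 - 2.4*j^2 + 5.18*j + 0.0900000000000001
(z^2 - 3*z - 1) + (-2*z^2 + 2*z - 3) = -z^2 - z - 4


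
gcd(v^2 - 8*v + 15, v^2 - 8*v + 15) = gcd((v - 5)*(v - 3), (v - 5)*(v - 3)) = v^2 - 8*v + 15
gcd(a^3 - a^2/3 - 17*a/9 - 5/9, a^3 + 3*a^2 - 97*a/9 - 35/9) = a + 1/3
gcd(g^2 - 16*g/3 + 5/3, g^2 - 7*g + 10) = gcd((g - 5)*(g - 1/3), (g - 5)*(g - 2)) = g - 5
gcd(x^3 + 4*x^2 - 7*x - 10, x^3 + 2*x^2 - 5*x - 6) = x^2 - x - 2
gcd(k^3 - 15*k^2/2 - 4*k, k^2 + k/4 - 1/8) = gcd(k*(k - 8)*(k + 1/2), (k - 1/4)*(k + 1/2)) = k + 1/2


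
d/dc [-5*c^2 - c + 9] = -10*c - 1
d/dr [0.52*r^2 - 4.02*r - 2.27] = 1.04*r - 4.02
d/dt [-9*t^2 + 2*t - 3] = 2 - 18*t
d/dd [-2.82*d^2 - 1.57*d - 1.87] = -5.64*d - 1.57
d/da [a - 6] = 1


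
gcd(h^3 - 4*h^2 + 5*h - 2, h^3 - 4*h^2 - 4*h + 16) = h - 2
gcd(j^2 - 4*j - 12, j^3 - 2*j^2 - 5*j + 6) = j + 2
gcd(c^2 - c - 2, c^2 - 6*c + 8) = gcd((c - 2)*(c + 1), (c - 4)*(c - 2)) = c - 2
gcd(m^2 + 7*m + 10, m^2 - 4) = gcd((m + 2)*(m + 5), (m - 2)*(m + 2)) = m + 2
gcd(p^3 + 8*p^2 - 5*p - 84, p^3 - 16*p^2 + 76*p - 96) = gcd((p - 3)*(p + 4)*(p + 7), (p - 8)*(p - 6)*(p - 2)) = 1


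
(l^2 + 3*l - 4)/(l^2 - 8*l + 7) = (l + 4)/(l - 7)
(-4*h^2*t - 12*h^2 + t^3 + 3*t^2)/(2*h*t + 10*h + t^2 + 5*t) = (-2*h*t - 6*h + t^2 + 3*t)/(t + 5)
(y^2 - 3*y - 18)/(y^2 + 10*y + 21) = (y - 6)/(y + 7)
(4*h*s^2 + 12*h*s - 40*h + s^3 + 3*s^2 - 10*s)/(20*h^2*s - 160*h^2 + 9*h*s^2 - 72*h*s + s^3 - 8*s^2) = (s^2 + 3*s - 10)/(5*h*s - 40*h + s^2 - 8*s)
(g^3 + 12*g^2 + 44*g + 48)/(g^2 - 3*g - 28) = (g^2 + 8*g + 12)/(g - 7)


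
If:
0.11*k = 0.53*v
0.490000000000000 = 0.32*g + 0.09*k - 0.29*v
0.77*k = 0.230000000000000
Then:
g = 1.50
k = 0.30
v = 0.06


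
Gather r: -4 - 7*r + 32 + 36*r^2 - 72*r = 36*r^2 - 79*r + 28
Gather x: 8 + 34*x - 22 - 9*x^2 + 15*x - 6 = -9*x^2 + 49*x - 20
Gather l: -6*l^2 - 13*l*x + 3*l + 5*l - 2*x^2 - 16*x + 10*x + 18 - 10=-6*l^2 + l*(8 - 13*x) - 2*x^2 - 6*x + 8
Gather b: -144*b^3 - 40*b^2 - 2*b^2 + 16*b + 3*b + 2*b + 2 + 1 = -144*b^3 - 42*b^2 + 21*b + 3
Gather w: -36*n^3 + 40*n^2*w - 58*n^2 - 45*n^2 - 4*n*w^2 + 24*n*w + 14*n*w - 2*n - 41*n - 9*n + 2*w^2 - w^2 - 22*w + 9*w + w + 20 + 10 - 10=-36*n^3 - 103*n^2 - 52*n + w^2*(1 - 4*n) + w*(40*n^2 + 38*n - 12) + 20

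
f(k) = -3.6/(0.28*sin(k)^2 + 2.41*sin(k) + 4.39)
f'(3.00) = -0.40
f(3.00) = -0.76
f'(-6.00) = 0.34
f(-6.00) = -0.71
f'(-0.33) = 0.57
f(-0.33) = -0.99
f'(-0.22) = 0.53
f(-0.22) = -0.93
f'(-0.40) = 0.60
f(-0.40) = -1.03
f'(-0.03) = 0.46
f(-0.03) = -0.83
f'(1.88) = -0.07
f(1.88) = -0.52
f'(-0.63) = 0.64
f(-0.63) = -1.17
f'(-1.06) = 0.54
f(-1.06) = -1.44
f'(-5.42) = 0.16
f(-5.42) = -0.56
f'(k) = -3.6*(-0.56*sin(k)*cos(k) - 2.41*cos(k))/(0.28*sin(k)^2 + 2.41*sin(k) + 4.39)^2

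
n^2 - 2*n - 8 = (n - 4)*(n + 2)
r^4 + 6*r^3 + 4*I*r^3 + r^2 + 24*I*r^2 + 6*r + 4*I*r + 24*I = (r + 6)*(r - I)*(r + I)*(r + 4*I)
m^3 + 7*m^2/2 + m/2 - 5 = (m - 1)*(m + 2)*(m + 5/2)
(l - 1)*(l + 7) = l^2 + 6*l - 7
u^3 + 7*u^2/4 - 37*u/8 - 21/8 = (u - 7/4)*(u + 1/2)*(u + 3)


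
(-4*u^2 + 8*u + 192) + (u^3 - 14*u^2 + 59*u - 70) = u^3 - 18*u^2 + 67*u + 122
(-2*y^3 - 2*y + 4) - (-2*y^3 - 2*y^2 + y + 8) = 2*y^2 - 3*y - 4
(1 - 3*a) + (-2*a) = 1 - 5*a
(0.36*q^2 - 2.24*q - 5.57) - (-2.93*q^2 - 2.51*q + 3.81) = 3.29*q^2 + 0.27*q - 9.38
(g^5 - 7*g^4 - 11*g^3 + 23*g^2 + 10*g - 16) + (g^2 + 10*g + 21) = g^5 - 7*g^4 - 11*g^3 + 24*g^2 + 20*g + 5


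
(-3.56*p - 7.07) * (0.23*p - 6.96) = -0.8188*p^2 + 23.1515*p + 49.2072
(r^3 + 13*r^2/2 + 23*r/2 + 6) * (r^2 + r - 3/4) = r^5 + 15*r^4/2 + 69*r^3/4 + 101*r^2/8 - 21*r/8 - 9/2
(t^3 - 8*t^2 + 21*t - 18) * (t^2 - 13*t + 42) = t^5 - 21*t^4 + 167*t^3 - 627*t^2 + 1116*t - 756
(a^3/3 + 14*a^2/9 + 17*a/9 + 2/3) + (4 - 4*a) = a^3/3 + 14*a^2/9 - 19*a/9 + 14/3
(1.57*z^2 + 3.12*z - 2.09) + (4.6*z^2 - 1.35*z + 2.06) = 6.17*z^2 + 1.77*z - 0.0299999999999998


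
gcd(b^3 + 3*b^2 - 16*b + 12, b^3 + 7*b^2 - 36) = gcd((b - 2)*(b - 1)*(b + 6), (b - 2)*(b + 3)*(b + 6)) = b^2 + 4*b - 12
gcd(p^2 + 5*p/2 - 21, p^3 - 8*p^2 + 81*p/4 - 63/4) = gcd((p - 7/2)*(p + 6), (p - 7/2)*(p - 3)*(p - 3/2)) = p - 7/2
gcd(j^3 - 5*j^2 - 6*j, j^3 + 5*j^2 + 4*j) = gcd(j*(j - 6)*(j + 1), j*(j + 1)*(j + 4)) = j^2 + j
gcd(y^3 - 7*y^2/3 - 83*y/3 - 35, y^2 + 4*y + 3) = y + 3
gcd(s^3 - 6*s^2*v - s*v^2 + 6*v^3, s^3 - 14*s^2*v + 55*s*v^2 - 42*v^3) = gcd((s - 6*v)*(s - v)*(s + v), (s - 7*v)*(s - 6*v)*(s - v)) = s^2 - 7*s*v + 6*v^2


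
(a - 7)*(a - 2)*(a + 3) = a^3 - 6*a^2 - 13*a + 42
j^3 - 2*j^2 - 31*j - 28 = (j - 7)*(j + 1)*(j + 4)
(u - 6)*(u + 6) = u^2 - 36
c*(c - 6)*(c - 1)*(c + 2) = c^4 - 5*c^3 - 8*c^2 + 12*c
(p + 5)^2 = p^2 + 10*p + 25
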